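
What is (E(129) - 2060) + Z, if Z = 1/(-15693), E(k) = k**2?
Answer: 228819632/15693 ≈ 14581.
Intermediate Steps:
Z = -1/15693 ≈ -6.3723e-5
(E(129) - 2060) + Z = (129**2 - 2060) - 1/15693 = (16641 - 2060) - 1/15693 = 14581 - 1/15693 = 228819632/15693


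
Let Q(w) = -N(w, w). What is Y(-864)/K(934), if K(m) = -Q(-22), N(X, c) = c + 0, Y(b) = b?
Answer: 432/11 ≈ 39.273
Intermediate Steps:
N(X, c) = c
Q(w) = -w
K(m) = -22 (K(m) = -(-1)*(-22) = -1*22 = -22)
Y(-864)/K(934) = -864/(-22) = -864*(-1/22) = 432/11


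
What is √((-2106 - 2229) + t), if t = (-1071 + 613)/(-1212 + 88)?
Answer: I*√1369055042/562 ≈ 65.838*I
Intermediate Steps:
t = 229/562 (t = -458/(-1124) = -458*(-1/1124) = 229/562 ≈ 0.40747)
√((-2106 - 2229) + t) = √((-2106 - 2229) + 229/562) = √(-4335 + 229/562) = √(-2436041/562) = I*√1369055042/562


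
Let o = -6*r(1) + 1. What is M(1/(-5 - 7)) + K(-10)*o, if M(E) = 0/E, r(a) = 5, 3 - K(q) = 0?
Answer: -87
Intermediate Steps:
K(q) = 3 (K(q) = 3 - 1*0 = 3 + 0 = 3)
M(E) = 0
o = -29 (o = -6*5 + 1 = -30 + 1 = -29)
M(1/(-5 - 7)) + K(-10)*o = 0 + 3*(-29) = 0 - 87 = -87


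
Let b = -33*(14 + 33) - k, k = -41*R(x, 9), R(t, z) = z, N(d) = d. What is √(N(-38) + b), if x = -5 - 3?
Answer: 2*I*√305 ≈ 34.928*I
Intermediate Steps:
x = -8
k = -369 (k = -41*9 = -369)
b = -1182 (b = -33*(14 + 33) - 1*(-369) = -33*47 + 369 = -1551 + 369 = -1182)
√(N(-38) + b) = √(-38 - 1182) = √(-1220) = 2*I*√305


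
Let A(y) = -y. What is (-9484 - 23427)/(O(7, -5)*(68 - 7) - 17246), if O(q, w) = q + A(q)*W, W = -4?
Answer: 32911/15111 ≈ 2.1779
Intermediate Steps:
O(q, w) = 5*q (O(q, w) = q - q*(-4) = q + 4*q = 5*q)
(-9484 - 23427)/(O(7, -5)*(68 - 7) - 17246) = (-9484 - 23427)/((5*7)*(68 - 7) - 17246) = -32911/(35*61 - 17246) = -32911/(2135 - 17246) = -32911/(-15111) = -32911*(-1/15111) = 32911/15111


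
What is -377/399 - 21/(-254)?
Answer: -87379/101346 ≈ -0.86218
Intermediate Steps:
-377/399 - 21/(-254) = -377*1/399 - 21*(-1/254) = -377/399 + 21/254 = -87379/101346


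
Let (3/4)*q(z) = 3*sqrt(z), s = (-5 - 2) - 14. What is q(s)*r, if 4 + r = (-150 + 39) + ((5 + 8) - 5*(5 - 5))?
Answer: -408*I*sqrt(21) ≈ -1869.7*I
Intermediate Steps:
s = -21 (s = -7 - 14 = -21)
q(z) = 4*sqrt(z) (q(z) = 4*(3*sqrt(z))/3 = 4*sqrt(z))
r = -102 (r = -4 + ((-150 + 39) + ((5 + 8) - 5*(5 - 5))) = -4 + (-111 + (13 - 5*0)) = -4 + (-111 + (13 + 0)) = -4 + (-111 + 13) = -4 - 98 = -102)
q(s)*r = (4*sqrt(-21))*(-102) = (4*(I*sqrt(21)))*(-102) = (4*I*sqrt(21))*(-102) = -408*I*sqrt(21)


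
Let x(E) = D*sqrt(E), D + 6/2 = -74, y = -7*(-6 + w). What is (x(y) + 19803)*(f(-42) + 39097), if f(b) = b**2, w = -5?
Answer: 809170383 - 3146297*sqrt(77) ≈ 7.8156e+8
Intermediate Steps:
y = 77 (y = -7*(-6 - 5) = -7*(-11) = 77)
D = -77 (D = -3 - 74 = -77)
x(E) = -77*sqrt(E)
(x(y) + 19803)*(f(-42) + 39097) = (-77*sqrt(77) + 19803)*((-42)**2 + 39097) = (19803 - 77*sqrt(77))*(1764 + 39097) = (19803 - 77*sqrt(77))*40861 = 809170383 - 3146297*sqrt(77)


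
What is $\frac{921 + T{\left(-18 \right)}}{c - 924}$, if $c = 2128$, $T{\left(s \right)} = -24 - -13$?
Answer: $\frac{65}{86} \approx 0.75581$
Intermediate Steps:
$T{\left(s \right)} = -11$ ($T{\left(s \right)} = -24 + 13 = -11$)
$\frac{921 + T{\left(-18 \right)}}{c - 924} = \frac{921 - 11}{2128 - 924} = \frac{910}{1204} = 910 \cdot \frac{1}{1204} = \frac{65}{86}$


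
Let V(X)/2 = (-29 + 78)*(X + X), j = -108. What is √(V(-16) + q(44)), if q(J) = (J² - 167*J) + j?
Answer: 4*I*√541 ≈ 93.038*I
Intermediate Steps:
V(X) = 196*X (V(X) = 2*((-29 + 78)*(X + X)) = 2*(49*(2*X)) = 2*(98*X) = 196*X)
q(J) = -108 + J² - 167*J (q(J) = (J² - 167*J) - 108 = -108 + J² - 167*J)
√(V(-16) + q(44)) = √(196*(-16) + (-108 + 44² - 167*44)) = √(-3136 + (-108 + 1936 - 7348)) = √(-3136 - 5520) = √(-8656) = 4*I*√541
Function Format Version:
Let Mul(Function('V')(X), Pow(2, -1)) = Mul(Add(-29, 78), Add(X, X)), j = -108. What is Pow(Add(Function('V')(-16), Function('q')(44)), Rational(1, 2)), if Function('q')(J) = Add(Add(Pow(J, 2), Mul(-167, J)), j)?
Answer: Mul(4, I, Pow(541, Rational(1, 2))) ≈ Mul(93.038, I)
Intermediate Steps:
Function('V')(X) = Mul(196, X) (Function('V')(X) = Mul(2, Mul(Add(-29, 78), Add(X, X))) = Mul(2, Mul(49, Mul(2, X))) = Mul(2, Mul(98, X)) = Mul(196, X))
Function('q')(J) = Add(-108, Pow(J, 2), Mul(-167, J)) (Function('q')(J) = Add(Add(Pow(J, 2), Mul(-167, J)), -108) = Add(-108, Pow(J, 2), Mul(-167, J)))
Pow(Add(Function('V')(-16), Function('q')(44)), Rational(1, 2)) = Pow(Add(Mul(196, -16), Add(-108, Pow(44, 2), Mul(-167, 44))), Rational(1, 2)) = Pow(Add(-3136, Add(-108, 1936, -7348)), Rational(1, 2)) = Pow(Add(-3136, -5520), Rational(1, 2)) = Pow(-8656, Rational(1, 2)) = Mul(4, I, Pow(541, Rational(1, 2)))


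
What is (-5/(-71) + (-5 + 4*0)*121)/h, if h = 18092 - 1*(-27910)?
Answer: -21475/1633071 ≈ -0.013150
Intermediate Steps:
h = 46002 (h = 18092 + 27910 = 46002)
(-5/(-71) + (-5 + 4*0)*121)/h = (-5/(-71) + (-5 + 4*0)*121)/46002 = (-5*(-1/71) + (-5 + 0)*121)*(1/46002) = (5/71 - 5*121)*(1/46002) = (5/71 - 605)*(1/46002) = -42950/71*1/46002 = -21475/1633071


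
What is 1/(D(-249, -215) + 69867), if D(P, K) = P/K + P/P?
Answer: 215/15021869 ≈ 1.4312e-5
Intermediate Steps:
D(P, K) = 1 + P/K (D(P, K) = P/K + 1 = 1 + P/K)
1/(D(-249, -215) + 69867) = 1/((-215 - 249)/(-215) + 69867) = 1/(-1/215*(-464) + 69867) = 1/(464/215 + 69867) = 1/(15021869/215) = 215/15021869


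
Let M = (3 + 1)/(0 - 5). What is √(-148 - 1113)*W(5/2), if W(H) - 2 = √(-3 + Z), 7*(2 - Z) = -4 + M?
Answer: -√485485/35 + 2*I*√1261 ≈ -19.908 + 71.021*I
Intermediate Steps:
M = -⅘ (M = 4/(-5) = 4*(-⅕) = -⅘ ≈ -0.80000)
Z = 94/35 (Z = 2 - (-4 - ⅘)/7 = 2 - ⅐*(-24/5) = 2 + 24/35 = 94/35 ≈ 2.6857)
W(H) = 2 + I*√385/35 (W(H) = 2 + √(-3 + 94/35) = 2 + √(-11/35) = 2 + I*√385/35)
√(-148 - 1113)*W(5/2) = √(-148 - 1113)*(2 + I*√385/35) = √(-1261)*(2 + I*√385/35) = (I*√1261)*(2 + I*√385/35) = I*√1261*(2 + I*√385/35)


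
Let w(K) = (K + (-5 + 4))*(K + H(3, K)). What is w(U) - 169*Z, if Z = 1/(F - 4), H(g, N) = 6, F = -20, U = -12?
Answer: 2041/24 ≈ 85.042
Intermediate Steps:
w(K) = (-1 + K)*(6 + K) (w(K) = (K + (-5 + 4))*(K + 6) = (K - 1)*(6 + K) = (-1 + K)*(6 + K))
Z = -1/24 (Z = 1/(-20 - 4) = 1/(-24) = -1/24 ≈ -0.041667)
w(U) - 169*Z = (-6 + (-12)**2 + 5*(-12)) - 169*(-1/24) = (-6 + 144 - 60) + 169/24 = 78 + 169/24 = 2041/24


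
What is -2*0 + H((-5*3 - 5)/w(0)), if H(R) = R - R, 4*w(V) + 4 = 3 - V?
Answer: 0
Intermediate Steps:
w(V) = -¼ - V/4 (w(V) = -1 + (3 - V)/4 = -1 + (¾ - V/4) = -¼ - V/4)
H(R) = 0
-2*0 + H((-5*3 - 5)/w(0)) = -2*0 + 0 = 0 + 0 = 0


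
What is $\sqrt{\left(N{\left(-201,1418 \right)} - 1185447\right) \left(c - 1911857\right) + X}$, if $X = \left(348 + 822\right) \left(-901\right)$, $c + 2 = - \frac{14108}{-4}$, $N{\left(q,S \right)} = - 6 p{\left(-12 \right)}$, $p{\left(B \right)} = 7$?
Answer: $3 \sqrt{251367282242} \approx 1.5041 \cdot 10^{6}$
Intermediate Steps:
$N{\left(q,S \right)} = -42$ ($N{\left(q,S \right)} = \left(-6\right) 7 = -42$)
$c = 3525$ ($c = -2 - \frac{14108}{-4} = -2 - -3527 = -2 + 3527 = 3525$)
$X = -1054170$ ($X = 1170 \left(-901\right) = -1054170$)
$\sqrt{\left(N{\left(-201,1418 \right)} - 1185447\right) \left(c - 1911857\right) + X} = \sqrt{\left(-42 - 1185447\right) \left(3525 - 1911857\right) - 1054170} = \sqrt{\left(-1185489\right) \left(-1908332\right) - 1054170} = \sqrt{2262306594348 - 1054170} = \sqrt{2262305540178} = 3 \sqrt{251367282242}$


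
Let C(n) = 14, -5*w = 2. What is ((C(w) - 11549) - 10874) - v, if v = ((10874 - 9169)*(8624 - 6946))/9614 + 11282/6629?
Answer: -65783025596/2896873 ≈ -22708.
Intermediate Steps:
w = -2/5 (w = -1/5*2 = -2/5 ≈ -0.40000)
v = 866998539/2896873 (v = (1705*1678)*(1/9614) + 11282*(1/6629) = 2860990*(1/9614) + 11282/6629 = 130045/437 + 11282/6629 = 866998539/2896873 ≈ 299.29)
((C(w) - 11549) - 10874) - v = ((14 - 11549) - 10874) - 1*866998539/2896873 = (-11535 - 10874) - 866998539/2896873 = -22409 - 866998539/2896873 = -65783025596/2896873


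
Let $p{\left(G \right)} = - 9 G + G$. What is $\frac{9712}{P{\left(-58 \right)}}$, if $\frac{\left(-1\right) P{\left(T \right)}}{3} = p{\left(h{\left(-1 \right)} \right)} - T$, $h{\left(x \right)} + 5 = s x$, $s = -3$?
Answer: $- \frac{4856}{111} \approx -43.748$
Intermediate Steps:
$h{\left(x \right)} = -5 - 3 x$
$p{\left(G \right)} = - 8 G$
$P{\left(T \right)} = -48 + 3 T$ ($P{\left(T \right)} = - 3 \left(- 8 \left(-5 - -3\right) - T\right) = - 3 \left(- 8 \left(-5 + 3\right) - T\right) = - 3 \left(\left(-8\right) \left(-2\right) - T\right) = - 3 \left(16 - T\right) = -48 + 3 T$)
$\frac{9712}{P{\left(-58 \right)}} = \frac{9712}{-48 + 3 \left(-58\right)} = \frac{9712}{-48 - 174} = \frac{9712}{-222} = 9712 \left(- \frac{1}{222}\right) = - \frac{4856}{111}$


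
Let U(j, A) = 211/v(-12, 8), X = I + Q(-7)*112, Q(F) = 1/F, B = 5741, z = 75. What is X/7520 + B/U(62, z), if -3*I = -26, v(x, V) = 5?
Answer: 323790079/2380080 ≈ 136.04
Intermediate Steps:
I = 26/3 (I = -⅓*(-26) = 26/3 ≈ 8.6667)
X = -22/3 (X = 26/3 + 112/(-7) = 26/3 - ⅐*112 = 26/3 - 16 = -22/3 ≈ -7.3333)
U(j, A) = 211/5
X/7520 + B/U(62, z) = -22/3/7520 + 5741/(211/5) = -22/3*1/7520 + 5741*(5/211) = -11/11280 + 28705/211 = 323790079/2380080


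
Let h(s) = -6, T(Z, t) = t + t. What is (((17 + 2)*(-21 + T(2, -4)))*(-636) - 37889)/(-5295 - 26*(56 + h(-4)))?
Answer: -312547/6595 ≈ -47.391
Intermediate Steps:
T(Z, t) = 2*t
(((17 + 2)*(-21 + T(2, -4)))*(-636) - 37889)/(-5295 - 26*(56 + h(-4))) = (((17 + 2)*(-21 + 2*(-4)))*(-636) - 37889)/(-5295 - 26*(56 - 6)) = ((19*(-21 - 8))*(-636) - 37889)/(-5295 - 26*50) = ((19*(-29))*(-636) - 37889)/(-5295 - 1300) = (-551*(-636) - 37889)/(-6595) = (350436 - 37889)*(-1/6595) = 312547*(-1/6595) = -312547/6595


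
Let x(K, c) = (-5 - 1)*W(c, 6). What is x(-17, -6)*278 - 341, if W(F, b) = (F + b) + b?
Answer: -10349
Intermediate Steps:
W(F, b) = F + 2*b
x(K, c) = -72 - 6*c (x(K, c) = (-5 - 1)*(c + 2*6) = -6*(c + 12) = -6*(12 + c) = -72 - 6*c)
x(-17, -6)*278 - 341 = (-72 - 6*(-6))*278 - 341 = (-72 + 36)*278 - 341 = -36*278 - 341 = -10008 - 341 = -10349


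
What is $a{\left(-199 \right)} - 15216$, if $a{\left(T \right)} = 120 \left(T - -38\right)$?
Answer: $-34536$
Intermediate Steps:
$a{\left(T \right)} = 4560 + 120 T$ ($a{\left(T \right)} = 120 \left(T + 38\right) = 120 \left(38 + T\right) = 4560 + 120 T$)
$a{\left(-199 \right)} - 15216 = \left(4560 + 120 \left(-199\right)\right) - 15216 = \left(4560 - 23880\right) - 15216 = -19320 - 15216 = -34536$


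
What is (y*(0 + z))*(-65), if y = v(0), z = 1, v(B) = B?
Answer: 0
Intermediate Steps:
y = 0
(y*(0 + z))*(-65) = (0*(0 + 1))*(-65) = (0*1)*(-65) = 0*(-65) = 0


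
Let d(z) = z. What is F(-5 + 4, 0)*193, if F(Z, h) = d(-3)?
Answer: -579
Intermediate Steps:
F(Z, h) = -3
F(-5 + 4, 0)*193 = -3*193 = -579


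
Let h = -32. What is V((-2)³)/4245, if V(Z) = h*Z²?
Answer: -2048/4245 ≈ -0.48245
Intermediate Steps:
V(Z) = -32*Z²
V((-2)³)/4245 = -32*((-2)³)²/4245 = -32*(-8)²*(1/4245) = -32*64*(1/4245) = -2048*1/4245 = -2048/4245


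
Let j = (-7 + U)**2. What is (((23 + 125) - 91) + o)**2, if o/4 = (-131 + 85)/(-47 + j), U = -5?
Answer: 28569025/9409 ≈ 3036.4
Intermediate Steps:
j = 144 (j = (-7 - 5)**2 = (-12)**2 = 144)
o = -184/97 (o = 4*((-131 + 85)/(-47 + 144)) = 4*(-46/97) = -184/97 ≈ -1.8969)
(((23 + 125) - 91) + o)**2 = (((23 + 125) - 91) - 184/97)**2 = ((148 - 91) - 184/97)**2 = (57 - 184/97)**2 = (5345/97)**2 = 28569025/9409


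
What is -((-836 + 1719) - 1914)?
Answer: 1031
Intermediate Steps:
-((-836 + 1719) - 1914) = -(883 - 1914) = -1*(-1031) = 1031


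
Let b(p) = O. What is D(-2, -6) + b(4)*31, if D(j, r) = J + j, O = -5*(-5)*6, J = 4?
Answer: 4652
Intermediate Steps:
O = 150 (O = 25*6 = 150)
b(p) = 150
D(j, r) = 4 + j
D(-2, -6) + b(4)*31 = (4 - 2) + 150*31 = 2 + 4650 = 4652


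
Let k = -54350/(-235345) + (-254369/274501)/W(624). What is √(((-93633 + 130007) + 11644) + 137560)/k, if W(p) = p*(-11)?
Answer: 8062384243056*√185578/1862995787831 ≈ 1864.3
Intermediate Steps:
W(p) = -11*p
k = 1862995787831/8062384243056 (k = -54350/(-235345) + (-254369/274501)/((-11*624)) = -54350*(-1/235345) - 254369*1/274501/(-6864) = 10870/47069 - 254369/274501*(-1/6864) = 10870/47069 + 254369/1884174864 = 1862995787831/8062384243056 ≈ 0.23107)
√(((-93633 + 130007) + 11644) + 137560)/k = √(((-93633 + 130007) + 11644) + 137560)/(1862995787831/8062384243056) = √((36374 + 11644) + 137560)*(8062384243056/1862995787831) = √(48018 + 137560)*(8062384243056/1862995787831) = √185578*(8062384243056/1862995787831) = 8062384243056*√185578/1862995787831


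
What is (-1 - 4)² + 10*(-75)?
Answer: -725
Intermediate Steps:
(-1 - 4)² + 10*(-75) = (-5)² - 750 = 25 - 750 = -725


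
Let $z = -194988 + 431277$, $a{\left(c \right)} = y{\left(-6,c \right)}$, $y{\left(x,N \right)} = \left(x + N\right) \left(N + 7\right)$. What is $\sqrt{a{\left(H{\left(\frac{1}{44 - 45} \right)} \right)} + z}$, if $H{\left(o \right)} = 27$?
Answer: $\sqrt{237003} \approx 486.83$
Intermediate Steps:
$y{\left(x,N \right)} = \left(7 + N\right) \left(N + x\right)$ ($y{\left(x,N \right)} = \left(N + x\right) \left(7 + N\right) = \left(7 + N\right) \left(N + x\right)$)
$a{\left(c \right)} = -42 + c + c^{2}$ ($a{\left(c \right)} = c^{2} + 7 c + 7 \left(-6\right) + c \left(-6\right) = c^{2} + 7 c - 42 - 6 c = -42 + c + c^{2}$)
$z = 236289$
$\sqrt{a{\left(H{\left(\frac{1}{44 - 45} \right)} \right)} + z} = \sqrt{\left(-42 + 27 + 27^{2}\right) + 236289} = \sqrt{\left(-42 + 27 + 729\right) + 236289} = \sqrt{714 + 236289} = \sqrt{237003}$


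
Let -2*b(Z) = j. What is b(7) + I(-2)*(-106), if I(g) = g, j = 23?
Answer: 401/2 ≈ 200.50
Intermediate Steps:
b(Z) = -23/2 (b(Z) = -1/2*23 = -23/2)
b(7) + I(-2)*(-106) = -23/2 - 2*(-106) = -23/2 + 212 = 401/2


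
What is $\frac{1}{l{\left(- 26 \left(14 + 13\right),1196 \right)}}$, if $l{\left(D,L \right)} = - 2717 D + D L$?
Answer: $\frac{1}{1067742} \approx 9.3656 \cdot 10^{-7}$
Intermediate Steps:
$\frac{1}{l{\left(- 26 \left(14 + 13\right),1196 \right)}} = \frac{1}{- 26 \left(14 + 13\right) \left(-2717 + 1196\right)} = \frac{1}{\left(-26\right) 27 \left(-1521\right)} = \frac{1}{\left(-702\right) \left(-1521\right)} = \frac{1}{1067742}$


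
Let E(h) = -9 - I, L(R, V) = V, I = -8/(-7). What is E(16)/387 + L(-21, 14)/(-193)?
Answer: -51629/522837 ≈ -0.098748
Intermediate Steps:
I = 8/7 (I = -8*(-⅐) = 8/7 ≈ 1.1429)
E(h) = -71/7 (E(h) = -9 - 1*8/7 = -9 - 8/7 = -71/7)
E(16)/387 + L(-21, 14)/(-193) = -71/7/387 + 14/(-193) = -71/7*1/387 + 14*(-1/193) = -71/2709 - 14/193 = -51629/522837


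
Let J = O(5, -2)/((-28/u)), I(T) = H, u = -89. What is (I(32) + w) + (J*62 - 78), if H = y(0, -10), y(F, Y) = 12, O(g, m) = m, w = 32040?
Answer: 221059/7 ≈ 31580.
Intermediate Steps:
H = 12
I(T) = 12
J = -89/14 (J = -2/((-28/(-89))) = -2/((-28*(-1/89))) = -2/28/89 = -2*89/28 = -89/14 ≈ -6.3571)
(I(32) + w) + (J*62 - 78) = (12 + 32040) + (-89/14*62 - 78) = 32052 + (-2759/7 - 78) = 32052 - 3305/7 = 221059/7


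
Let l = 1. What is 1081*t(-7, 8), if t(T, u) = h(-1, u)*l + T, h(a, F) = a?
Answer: -8648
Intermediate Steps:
t(T, u) = -1 + T (t(T, u) = -1*1 + T = -1 + T)
1081*t(-7, 8) = 1081*(-1 - 7) = 1081*(-8) = -8648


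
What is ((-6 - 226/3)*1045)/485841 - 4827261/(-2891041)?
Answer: 6298686300323/4213758751443 ≈ 1.4948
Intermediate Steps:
((-6 - 226/3)*1045)/485841 - 4827261/(-2891041) = ((-6 - 226*⅓)*1045)*(1/485841) - 4827261*(-1/2891041) = ((-6 - 226/3)*1045)*(1/485841) + 4827261/2891041 = -244/3*1045*(1/485841) + 4827261/2891041 = -254980/3*1/485841 + 4827261/2891041 = -254980/1457523 + 4827261/2891041 = 6298686300323/4213758751443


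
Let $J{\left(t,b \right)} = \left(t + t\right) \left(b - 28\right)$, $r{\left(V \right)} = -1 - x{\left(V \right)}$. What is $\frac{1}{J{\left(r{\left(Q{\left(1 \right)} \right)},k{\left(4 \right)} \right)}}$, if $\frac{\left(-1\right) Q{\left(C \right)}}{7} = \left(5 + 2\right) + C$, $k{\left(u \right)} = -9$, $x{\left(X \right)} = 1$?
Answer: $\frac{1}{148} \approx 0.0067568$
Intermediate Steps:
$Q{\left(C \right)} = -49 - 7 C$ ($Q{\left(C \right)} = - 7 \left(\left(5 + 2\right) + C\right) = - 7 \left(7 + C\right) = -49 - 7 C$)
$r{\left(V \right)} = -2$ ($r{\left(V \right)} = -1 - 1 = -2$)
$J{\left(t,b \right)} = 2 t \left(-28 + b\right)$
$\frac{1}{J{\left(r{\left(Q{\left(1 \right)} \right)},k{\left(4 \right)} \right)}} = \frac{1}{2 \left(-2\right) \left(-28 - 9\right)} = \frac{1}{2 \left(-2\right) \left(-37\right)} = \frac{1}{148}$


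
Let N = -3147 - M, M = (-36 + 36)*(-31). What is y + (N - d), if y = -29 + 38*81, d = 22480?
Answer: -22578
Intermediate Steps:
M = 0 (M = 0*(-31) = 0)
y = 3049 (y = -29 + 3078 = 3049)
N = -3147 (N = -3147 - 1*0 = -3147 + 0 = -3147)
y + (N - d) = 3049 + (-3147 - 1*22480) = 3049 + (-3147 - 22480) = 3049 - 25627 = -22578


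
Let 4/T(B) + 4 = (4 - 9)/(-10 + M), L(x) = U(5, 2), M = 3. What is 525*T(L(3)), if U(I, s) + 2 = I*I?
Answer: -14700/23 ≈ -639.13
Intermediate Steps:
U(I, s) = -2 + I² (U(I, s) = -2 + I*I = -2 + I²)
L(x) = 23 (L(x) = -2 + 5² = -2 + 25 = 23)
T(B) = -28/23 (T(B) = 4/(-4 + (4 - 9)/(-10 + 3)) = 4/(-4 - 5/(-7)) = 4/(-4 - 5*(-⅐)) = 4/(-4 + 5/7) = 4/(-23/7) = 4*(-7/23) = -28/23)
525*T(L(3)) = 525*(-28/23) = -14700/23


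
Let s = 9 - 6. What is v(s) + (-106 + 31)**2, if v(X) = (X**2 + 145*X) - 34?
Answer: 6035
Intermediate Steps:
s = 3
v(X) = -34 + X**2 + 145*X
v(s) + (-106 + 31)**2 = (-34 + 3**2 + 145*3) + (-106 + 31)**2 = (-34 + 9 + 435) + (-75)**2 = 410 + 5625 = 6035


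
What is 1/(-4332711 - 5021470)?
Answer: -1/9354181 ≈ -1.0690e-7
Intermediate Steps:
1/(-4332711 - 5021470) = 1/(-9354181) = -1/9354181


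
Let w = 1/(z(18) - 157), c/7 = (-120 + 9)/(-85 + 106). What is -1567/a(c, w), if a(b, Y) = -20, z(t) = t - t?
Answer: 1567/20 ≈ 78.350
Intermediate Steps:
c = -37 (c = 7*((-120 + 9)/(-85 + 106)) = 7*(-111/21) = 7*(-111*1/21) = 7*(-37/7) = -37)
z(t) = 0
w = -1/157 (w = 1/(0 - 157) = 1/(-157) = -1/157 ≈ -0.0063694)
-1567/a(c, w) = -1567/(-20) = -1567*(-1/20) = 1567/20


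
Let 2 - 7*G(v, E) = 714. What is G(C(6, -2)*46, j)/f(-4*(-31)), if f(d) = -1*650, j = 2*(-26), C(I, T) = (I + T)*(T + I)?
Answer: 356/2275 ≈ 0.15648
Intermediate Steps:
C(I, T) = (I + T)**2 (C(I, T) = (I + T)*(I + T) = (I + T)**2)
j = -52
G(v, E) = -712/7 (G(v, E) = 2/7 - 1/7*714 = 2/7 - 102 = -712/7)
f(d) = -650
G(C(6, -2)*46, j)/f(-4*(-31)) = -712/7/(-650) = -712/7*(-1/650) = 356/2275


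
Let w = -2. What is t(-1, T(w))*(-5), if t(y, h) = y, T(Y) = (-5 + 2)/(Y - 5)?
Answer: 5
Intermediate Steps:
T(Y) = -3/(-5 + Y)
t(-1, T(w))*(-5) = -1*(-5) = 5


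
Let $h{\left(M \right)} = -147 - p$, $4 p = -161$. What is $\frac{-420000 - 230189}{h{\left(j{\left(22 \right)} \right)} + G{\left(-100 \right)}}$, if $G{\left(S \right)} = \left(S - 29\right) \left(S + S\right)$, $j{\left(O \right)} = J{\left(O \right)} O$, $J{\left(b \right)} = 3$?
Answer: $- \frac{2600756}{102773} \approx -25.306$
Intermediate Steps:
$p = - \frac{161}{4}$ ($p = \frac{1}{4} \left(-161\right) = - \frac{161}{4} \approx -40.25$)
$j{\left(O \right)} = 3 O$
$G{\left(S \right)} = 2 S \left(-29 + S\right)$ ($G{\left(S \right)} = \left(-29 + S\right) 2 S = 2 S \left(-29 + S\right)$)
$h{\left(M \right)} = - \frac{427}{4}$ ($h{\left(M \right)} = -147 - - \frac{161}{4} = -147 + \frac{161}{4} = - \frac{427}{4}$)
$\frac{-420000 - 230189}{h{\left(j{\left(22 \right)} \right)} + G{\left(-100 \right)}} = \frac{-420000 - 230189}{- \frac{427}{4} + 2 \left(-100\right) \left(-29 - 100\right)} = \frac{-420000 - 230189}{- \frac{427}{4} + 2 \left(-100\right) \left(-129\right)} = - \frac{650189}{- \frac{427}{4} + 25800} = - \frac{650189}{\frac{102773}{4}} = \left(-650189\right) \frac{4}{102773} = - \frac{2600756}{102773}$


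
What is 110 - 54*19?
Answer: -916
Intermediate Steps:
110 - 54*19 = 110 - 1026 = -916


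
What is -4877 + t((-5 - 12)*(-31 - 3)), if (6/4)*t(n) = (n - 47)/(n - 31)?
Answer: -2667365/547 ≈ -4876.4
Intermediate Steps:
t(n) = 2*(-47 + n)/(3*(-31 + n)) (t(n) = 2*((n - 47)/(n - 31))/3 = 2*((-47 + n)/(-31 + n))/3 = 2*(-47 + n)/(3*(-31 + n)))
-4877 + t((-5 - 12)*(-31 - 3)) = -4877 + 2*(-47 + (-5 - 12)*(-31 - 3))/(3*(-31 + (-5 - 12)*(-31 - 3))) = -4877 + 2*(-47 - 17*(-34))/(3*(-31 - 17*(-34))) = -4877 + 2*(-47 + 578)/(3*(-31 + 578)) = -4877 + (⅔)*531/547 = -4877 + (⅔)*(1/547)*531 = -4877 + 354/547 = -2667365/547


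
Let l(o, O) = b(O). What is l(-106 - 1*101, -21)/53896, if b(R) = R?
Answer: -21/53896 ≈ -0.00038964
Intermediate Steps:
l(o, O) = O
l(-106 - 1*101, -21)/53896 = -21/53896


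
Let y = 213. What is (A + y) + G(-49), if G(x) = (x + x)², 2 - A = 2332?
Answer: 7487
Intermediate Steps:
A = -2330 (A = 2 - 1*2332 = 2 - 2332 = -2330)
G(x) = 4*x² (G(x) = (2*x)² = 4*x²)
(A + y) + G(-49) = (-2330 + 213) + 4*(-49)² = -2117 + 4*2401 = -2117 + 9604 = 7487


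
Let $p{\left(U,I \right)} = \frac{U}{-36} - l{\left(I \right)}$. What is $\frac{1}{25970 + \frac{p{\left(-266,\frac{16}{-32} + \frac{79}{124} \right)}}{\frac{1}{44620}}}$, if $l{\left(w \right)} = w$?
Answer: $\frac{279}{97523045} \approx 2.8609 \cdot 10^{-6}$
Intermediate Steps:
$p{\left(U,I \right)} = - I - \frac{U}{36}$ ($p{\left(U,I \right)} = \frac{U}{-36} - I = U \left(- \frac{1}{36}\right) - I = - \frac{U}{36} - I = - I - \frac{U}{36}$)
$\frac{1}{25970 + \frac{p{\left(-266,\frac{16}{-32} + \frac{79}{124} \right)}}{\frac{1}{44620}}} = \frac{1}{25970 + \frac{- (\frac{16}{-32} + \frac{79}{124}) - - \frac{133}{18}}{\frac{1}{44620}}} = \frac{1}{25970 + \left(- (16 \left(- \frac{1}{32}\right) + 79 \cdot \frac{1}{124}) + \frac{133}{18}\right) \frac{1}{\frac{1}{44620}}} = \frac{1}{25970 + \left(- (- \frac{1}{2} + \frac{79}{124}) + \frac{133}{18}\right) 44620} = \frac{1}{25970 + \left(\left(-1\right) \frac{17}{124} + \frac{133}{18}\right) 44620} = \frac{1}{25970 + \left(- \frac{17}{124} + \frac{133}{18}\right) 44620} = \frac{1}{25970 + \frac{8093}{1116} \cdot 44620} = \frac{1}{25970 + \frac{90277415}{279}} = \frac{1}{\frac{97523045}{279}} = \frac{279}{97523045}$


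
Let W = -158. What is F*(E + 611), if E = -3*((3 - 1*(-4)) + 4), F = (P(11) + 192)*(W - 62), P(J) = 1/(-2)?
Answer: -24351140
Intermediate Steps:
P(J) = -½
F = -42130 (F = (-½ + 192)*(-158 - 62) = (383/2)*(-220) = -42130)
E = -33 (E = -3*((3 + 4) + 4) = -3*(7 + 4) = -3*11 = -33)
F*(E + 611) = -42130*(-33 + 611) = -42130*578 = -24351140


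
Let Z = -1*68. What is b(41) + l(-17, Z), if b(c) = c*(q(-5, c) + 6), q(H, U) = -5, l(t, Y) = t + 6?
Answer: 30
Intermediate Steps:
Z = -68
l(t, Y) = 6 + t
b(c) = c (b(c) = c*(-5 + 6) = c*1 = c)
b(41) + l(-17, Z) = 41 + (6 - 17) = 41 - 11 = 30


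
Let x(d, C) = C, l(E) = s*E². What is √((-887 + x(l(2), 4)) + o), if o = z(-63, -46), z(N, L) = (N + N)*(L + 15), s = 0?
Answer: √3023 ≈ 54.982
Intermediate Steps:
l(E) = 0 (l(E) = 0*E² = 0)
z(N, L) = 2*N*(15 + L) (z(N, L) = (2*N)*(15 + L) = 2*N*(15 + L))
o = 3906 (o = 2*(-63)*(15 - 46) = 2*(-63)*(-31) = 3906)
√((-887 + x(l(2), 4)) + o) = √((-887 + 4) + 3906) = √(-883 + 3906) = √3023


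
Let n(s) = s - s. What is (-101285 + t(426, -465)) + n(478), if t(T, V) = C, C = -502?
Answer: -101787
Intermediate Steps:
t(T, V) = -502
n(s) = 0
(-101285 + t(426, -465)) + n(478) = (-101285 - 502) + 0 = -101787 + 0 = -101787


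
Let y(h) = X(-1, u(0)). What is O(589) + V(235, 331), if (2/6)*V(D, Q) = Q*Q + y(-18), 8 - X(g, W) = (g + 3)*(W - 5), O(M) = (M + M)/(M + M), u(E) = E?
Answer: 328738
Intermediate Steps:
O(M) = 1 (O(M) = (2*M)/((2*M)) = (2*M)*(1/(2*M)) = 1)
X(g, W) = 8 - (-5 + W)*(3 + g) (X(g, W) = 8 - (g + 3)*(W - 5) = 8 - (3 + g)*(-5 + W) = 8 - (-5 + W)*(3 + g))
y(h) = 18 (y(h) = 23 - 3*0 + 5*(-1) - 1*0*(-1) = 23 + 0 - 5 + 0 = 18)
V(D, Q) = 54 + 3*Q² (V(D, Q) = 3*(Q*Q + 18) = 3*(Q² + 18) = 3*(18 + Q²) = 54 + 3*Q²)
O(589) + V(235, 331) = 1 + (54 + 3*331²) = 1 + (54 + 3*109561) = 1 + (54 + 328683) = 1 + 328737 = 328738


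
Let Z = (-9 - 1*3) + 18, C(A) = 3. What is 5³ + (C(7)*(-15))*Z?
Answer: -145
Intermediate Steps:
Z = 6 (Z = (-9 - 3) + 18 = -12 + 18 = 6)
5³ + (C(7)*(-15))*Z = 5³ + (3*(-15))*6 = 125 - 45*6 = 125 - 270 = -145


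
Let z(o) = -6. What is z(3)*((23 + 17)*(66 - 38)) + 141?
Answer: -6579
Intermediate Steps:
z(3)*((23 + 17)*(66 - 38)) + 141 = -6*(23 + 17)*(66 - 38) + 141 = -240*28 + 141 = -6*1120 + 141 = -6720 + 141 = -6579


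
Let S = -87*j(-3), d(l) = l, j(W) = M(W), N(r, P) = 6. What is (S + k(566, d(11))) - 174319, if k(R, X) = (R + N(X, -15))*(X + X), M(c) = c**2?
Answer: -162518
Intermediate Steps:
j(W) = W**2
k(R, X) = 2*X*(6 + R) (k(R, X) = (R + 6)*(X + X) = (6 + R)*(2*X) = 2*X*(6 + R))
S = -783 (S = -87*(-3)**2 = -87*9 = -783)
(S + k(566, d(11))) - 174319 = (-783 + 2*11*(6 + 566)) - 174319 = (-783 + 2*11*572) - 174319 = (-783 + 12584) - 174319 = 11801 - 174319 = -162518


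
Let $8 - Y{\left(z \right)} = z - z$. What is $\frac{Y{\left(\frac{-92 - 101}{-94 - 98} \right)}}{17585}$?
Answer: $\frac{8}{17585} \approx 0.00045493$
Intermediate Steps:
$Y{\left(z \right)} = 8$ ($Y{\left(z \right)} = 8 - \left(z - z\right) = 8 - 0 = 8 + 0 = 8$)
$\frac{Y{\left(\frac{-92 - 101}{-94 - 98} \right)}}{17585} = \frac{8}{17585}$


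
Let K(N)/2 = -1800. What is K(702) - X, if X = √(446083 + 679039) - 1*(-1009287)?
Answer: -1012887 - √1125122 ≈ -1.0139e+6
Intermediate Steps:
K(N) = -3600 (K(N) = 2*(-1800) = -3600)
X = 1009287 + √1125122 (X = √1125122 + 1009287 = 1009287 + √1125122 ≈ 1.0103e+6)
K(702) - X = -3600 - (1009287 + √1125122) = -3600 + (-1009287 - √1125122) = -1012887 - √1125122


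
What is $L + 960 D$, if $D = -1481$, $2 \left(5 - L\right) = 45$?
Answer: $- \frac{2843555}{2} \approx -1.4218 \cdot 10^{6}$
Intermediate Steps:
$L = - \frac{35}{2}$ ($L = 5 - \frac{45}{2} = - \frac{35}{2} \approx -17.5$)
$L + 960 D = - \frac{35}{2} + 960 \left(-1481\right) = - \frac{35}{2} - 1421760 = - \frac{2843555}{2}$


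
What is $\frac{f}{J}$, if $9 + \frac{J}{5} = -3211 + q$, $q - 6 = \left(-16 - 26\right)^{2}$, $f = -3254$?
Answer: $\frac{1627}{3625} \approx 0.44883$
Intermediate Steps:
$q = 1770$ ($q = 6 + \left(-16 - 26\right)^{2} = 6 + \left(-42\right)^{2} = 6 + 1764 = 1770$)
$J = -7250$ ($J = -45 + 5 \left(-3211 + 1770\right) = -45 + 5 \left(-1441\right) = -45 - 7205 = -7250$)
$\frac{f}{J} = - \frac{3254}{-7250} = \left(-3254\right) \left(- \frac{1}{7250}\right) = \frac{1627}{3625}$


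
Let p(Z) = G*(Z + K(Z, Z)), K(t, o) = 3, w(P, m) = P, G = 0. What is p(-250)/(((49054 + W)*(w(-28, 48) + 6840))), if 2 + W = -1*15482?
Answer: 0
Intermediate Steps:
W = -15484 (W = -2 - 1*15482 = -2 - 15482 = -15484)
p(Z) = 0 (p(Z) = 0*(Z + 3) = 0*(3 + Z) = 0)
p(-250)/(((49054 + W)*(w(-28, 48) + 6840))) = 0/(((49054 - 15484)*(-28 + 6840))) = 0/((33570*6812)) = 0/228678840 = 0*(1/228678840) = 0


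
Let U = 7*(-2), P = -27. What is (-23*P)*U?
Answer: -8694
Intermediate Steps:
U = -14
(-23*P)*U = -23*(-27)*(-14) = 621*(-14) = -8694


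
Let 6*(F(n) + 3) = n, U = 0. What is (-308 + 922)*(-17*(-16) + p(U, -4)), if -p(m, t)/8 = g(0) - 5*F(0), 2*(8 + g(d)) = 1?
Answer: 130168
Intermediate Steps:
g(d) = -15/2 (g(d) = -8 + (½)*1 = -8 + ½ = -15/2)
F(n) = -3 + n/6
p(m, t) = -60 (p(m, t) = -8*(-15/2 - 5*(-3 + (⅙)*0)) = -8*(-15/2 - 5*(-3 + 0)) = -8*(-15/2 - 5*(-3)) = -8*(-15/2 + 15) = -8*15/2 = -60)
(-308 + 922)*(-17*(-16) + p(U, -4)) = (-308 + 922)*(-17*(-16) - 60) = 614*(272 - 60) = 614*212 = 130168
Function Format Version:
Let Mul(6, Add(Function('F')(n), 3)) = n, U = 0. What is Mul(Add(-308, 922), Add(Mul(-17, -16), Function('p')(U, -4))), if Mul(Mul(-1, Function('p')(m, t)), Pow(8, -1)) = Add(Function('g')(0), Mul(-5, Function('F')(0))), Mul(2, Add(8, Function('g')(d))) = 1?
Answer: 130168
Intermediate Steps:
Function('g')(d) = Rational(-15, 2) (Function('g')(d) = Add(-8, Mul(Rational(1, 2), 1)) = Add(-8, Rational(1, 2)) = Rational(-15, 2))
Function('F')(n) = Add(-3, Mul(Rational(1, 6), n))
Function('p')(m, t) = -60 (Function('p')(m, t) = Mul(-8, Add(Rational(-15, 2), Mul(-5, Add(-3, Mul(Rational(1, 6), 0))))) = Mul(-8, Add(Rational(-15, 2), Mul(-5, Add(-3, 0)))) = Mul(-8, Add(Rational(-15, 2), Mul(-5, -3))) = Mul(-8, Add(Rational(-15, 2), 15)) = Mul(-8, Rational(15, 2)) = -60)
Mul(Add(-308, 922), Add(Mul(-17, -16), Function('p')(U, -4))) = Mul(Add(-308, 922), Add(Mul(-17, -16), -60)) = Mul(614, Add(272, -60)) = Mul(614, 212) = 130168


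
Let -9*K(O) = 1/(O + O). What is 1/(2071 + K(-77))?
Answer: 1386/2870407 ≈ 0.00048286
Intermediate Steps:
K(O) = -1/(18*O) (K(O) = -1/(9*(O + O)) = -1/(2*O)/9 = -1/(18*O))
1/(2071 + K(-77)) = 1/(2071 - 1/18/(-77)) = 1/(2071 - 1/18*(-1/77)) = 1/(2071 + 1/1386) = 1/(2870407/1386) = 1386/2870407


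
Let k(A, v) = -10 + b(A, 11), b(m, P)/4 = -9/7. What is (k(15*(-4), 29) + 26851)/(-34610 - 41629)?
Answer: -62617/177891 ≈ -0.35200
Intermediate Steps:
b(m, P) = -36/7 (b(m, P) = 4*(-9/7) = -36/7)
k(A, v) = -106/7 (k(A, v) = -10 - 36/7 = -106/7)
(k(15*(-4), 29) + 26851)/(-34610 - 41629) = (-106/7 + 26851)/(-34610 - 41629) = (187851/7)/(-76239) = (187851/7)*(-1/76239) = -62617/177891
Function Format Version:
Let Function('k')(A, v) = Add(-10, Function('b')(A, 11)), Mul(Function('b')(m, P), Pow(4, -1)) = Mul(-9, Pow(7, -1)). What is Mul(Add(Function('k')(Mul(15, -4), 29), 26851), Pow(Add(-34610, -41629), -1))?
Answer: Rational(-62617, 177891) ≈ -0.35200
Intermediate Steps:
Function('b')(m, P) = Rational(-36, 7) (Function('b')(m, P) = Mul(4, Mul(-9, Pow(7, -1))) = Mul(4, Mul(-9, Rational(1, 7))) = Mul(4, Rational(-9, 7)) = Rational(-36, 7))
Function('k')(A, v) = Rational(-106, 7) (Function('k')(A, v) = Add(-10, Rational(-36, 7)) = Rational(-106, 7))
Mul(Add(Function('k')(Mul(15, -4), 29), 26851), Pow(Add(-34610, -41629), -1)) = Mul(Add(Rational(-106, 7), 26851), Pow(Add(-34610, -41629), -1)) = Mul(Rational(187851, 7), Pow(-76239, -1)) = Mul(Rational(187851, 7), Rational(-1, 76239)) = Rational(-62617, 177891)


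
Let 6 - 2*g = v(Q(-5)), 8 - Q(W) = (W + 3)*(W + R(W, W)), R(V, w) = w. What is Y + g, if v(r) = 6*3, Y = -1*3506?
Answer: -3512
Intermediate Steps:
Y = -3506
Q(W) = 8 - 2*W*(3 + W) (Q(W) = 8 - (W + 3)*(W + W) = 8 - (3 + W)*2*W = 8 - 2*W*(3 + W))
v(r) = 18
g = -6 (g = 3 - 1/2*18 = 3 - 9 = -6)
Y + g = -3506 - 6 = -3512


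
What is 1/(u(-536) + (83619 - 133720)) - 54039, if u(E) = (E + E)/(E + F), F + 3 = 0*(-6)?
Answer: -1459234949852/27003367 ≈ -54039.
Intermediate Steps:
F = -3 (F = -3 + 0*(-6) = -3 + 0 = -3)
u(E) = 2*E/(-3 + E) (u(E) = (E + E)/(E - 3) = (2*E)/(-3 + E) = 2*E/(-3 + E))
1/(u(-536) + (83619 - 133720)) - 54039 = 1/(2*(-536)/(-3 - 536) + (83619 - 133720)) - 54039 = 1/(2*(-536)/(-539) - 50101) - 54039 = 1/(2*(-536)*(-1/539) - 50101) - 54039 = 1/(1072/539 - 50101) - 54039 = 1/(-27003367/539) - 54039 = -539/27003367 - 54039 = -1459234949852/27003367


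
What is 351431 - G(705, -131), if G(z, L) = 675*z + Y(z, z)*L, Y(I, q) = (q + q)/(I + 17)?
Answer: -44831929/361 ≈ -1.2419e+5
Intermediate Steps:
Y(I, q) = 2*q/(17 + I) (Y(I, q) = (2*q)/(17 + I) = 2*q/(17 + I))
G(z, L) = 675*z + 2*L*z/(17 + z) (G(z, L) = 675*z + (2*z/(17 + z))*L = 675*z + 2*L*z/(17 + z))
351431 - G(705, -131) = 351431 - 705*(11475 + 2*(-131) + 675*705)/(17 + 705) = 351431 - 705*(11475 - 262 + 475875)/722 = 351431 - 705*487088/722 = 351431 - 1*171698520/361 = 351431 - 171698520/361 = -44831929/361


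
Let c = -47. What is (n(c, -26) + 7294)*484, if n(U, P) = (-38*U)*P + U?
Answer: -18967476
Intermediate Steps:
n(U, P) = U - 38*P*U (n(U, P) = -38*P*U + U = U - 38*P*U)
(n(c, -26) + 7294)*484 = (-47*(1 - 38*(-26)) + 7294)*484 = (-47*(1 + 988) + 7294)*484 = (-47*989 + 7294)*484 = (-46483 + 7294)*484 = -39189*484 = -18967476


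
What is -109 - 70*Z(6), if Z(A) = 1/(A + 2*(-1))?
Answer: -253/2 ≈ -126.50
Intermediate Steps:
Z(A) = 1/(-2 + A) (Z(A) = 1/(A - 2) = 1/(-2 + A))
-109 - 70*Z(6) = -109 - 70/(-2 + 6) = -109 - 70/4 = -109 - 70*¼ = -109 - 35/2 = -253/2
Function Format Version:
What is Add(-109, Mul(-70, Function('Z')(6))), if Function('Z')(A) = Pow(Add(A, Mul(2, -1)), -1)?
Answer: Rational(-253, 2) ≈ -126.50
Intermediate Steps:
Function('Z')(A) = Pow(Add(-2, A), -1) (Function('Z')(A) = Pow(Add(A, -2), -1) = Pow(Add(-2, A), -1))
Add(-109, Mul(-70, Function('Z')(6))) = Add(-109, Mul(-70, Pow(Add(-2, 6), -1))) = Add(-109, Mul(-70, Pow(4, -1))) = Add(-109, Mul(-70, Rational(1, 4))) = Add(-109, Rational(-35, 2)) = Rational(-253, 2)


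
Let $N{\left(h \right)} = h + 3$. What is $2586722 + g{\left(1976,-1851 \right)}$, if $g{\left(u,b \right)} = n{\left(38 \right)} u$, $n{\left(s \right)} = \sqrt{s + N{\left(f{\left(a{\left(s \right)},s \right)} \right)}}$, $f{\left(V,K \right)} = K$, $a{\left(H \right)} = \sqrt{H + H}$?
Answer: $2586722 + 1976 \sqrt{79} \approx 2.6043 \cdot 10^{6}$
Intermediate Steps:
$a{\left(H \right)} = \sqrt{2} \sqrt{H}$ ($a{\left(H \right)} = \sqrt{2 H} = \sqrt{2} \sqrt{H}$)
$N{\left(h \right)} = 3 + h$
$n{\left(s \right)} = \sqrt{3 + 2 s}$ ($n{\left(s \right)} = \sqrt{s + \left(3 + s\right)} = \sqrt{3 + 2 s}$)
$g{\left(u,b \right)} = u \sqrt{79}$ ($g{\left(u,b \right)} = \sqrt{3 + 2 \cdot 38} u = \sqrt{3 + 76} u = \sqrt{79} u = u \sqrt{79}$)
$2586722 + g{\left(1976,-1851 \right)} = 2586722 + 1976 \sqrt{79}$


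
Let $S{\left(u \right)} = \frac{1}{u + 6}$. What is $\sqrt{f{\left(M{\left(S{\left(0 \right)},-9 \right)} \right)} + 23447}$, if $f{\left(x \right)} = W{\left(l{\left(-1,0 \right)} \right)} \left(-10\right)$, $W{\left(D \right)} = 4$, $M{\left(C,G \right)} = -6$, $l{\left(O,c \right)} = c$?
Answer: $\sqrt{23407} \approx 152.99$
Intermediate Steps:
$S{\left(u \right)} = \frac{1}{6 + u}$
$f{\left(x \right)} = -40$ ($f{\left(x \right)} = 4 \left(-10\right) = -40$)
$\sqrt{f{\left(M{\left(S{\left(0 \right)},-9 \right)} \right)} + 23447} = \sqrt{-40 + 23447} = \sqrt{23407}$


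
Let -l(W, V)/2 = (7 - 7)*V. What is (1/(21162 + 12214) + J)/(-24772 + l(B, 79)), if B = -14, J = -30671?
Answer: 1023675295/826790272 ≈ 1.2381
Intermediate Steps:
l(W, V) = 0 (l(W, V) = -2*(7 - 7)*V = -0*V = -2*0 = 0)
(1/(21162 + 12214) + J)/(-24772 + l(B, 79)) = (1/(21162 + 12214) - 30671)/(-24772 + 0) = (1/33376 - 30671)/(-24772) = (1/33376 - 30671)*(-1/24772) = -1023675295/33376*(-1/24772) = 1023675295/826790272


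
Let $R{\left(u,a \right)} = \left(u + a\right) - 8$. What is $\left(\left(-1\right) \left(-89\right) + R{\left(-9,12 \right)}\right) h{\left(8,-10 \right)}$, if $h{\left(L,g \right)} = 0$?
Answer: $0$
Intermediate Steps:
$R{\left(u,a \right)} = -8 + a + u$ ($R{\left(u,a \right)} = \left(a + u\right) - 8 = -8 + a + u$)
$\left(\left(-1\right) \left(-89\right) + R{\left(-9,12 \right)}\right) h{\left(8,-10 \right)} = \left(\left(-1\right) \left(-89\right) - 5\right) 0 = \left(89 - 5\right) 0 = 84 \cdot 0 = 0$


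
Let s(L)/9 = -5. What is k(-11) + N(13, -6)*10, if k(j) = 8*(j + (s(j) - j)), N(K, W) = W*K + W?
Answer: -1200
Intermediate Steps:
s(L) = -45 (s(L) = 9*(-5) = -45)
N(K, W) = W + K*W (N(K, W) = K*W + W = W + K*W)
k(j) = -360 (k(j) = 8*(j + (-45 - j)) = 8*(-45) = -360)
k(-11) + N(13, -6)*10 = -360 - 6*(1 + 13)*10 = -360 - 6*14*10 = -360 - 84*10 = -360 - 840 = -1200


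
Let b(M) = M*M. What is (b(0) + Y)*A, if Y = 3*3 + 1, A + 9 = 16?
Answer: 70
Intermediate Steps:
b(M) = M²
A = 7 (A = -9 + 16 = 7)
Y = 10 (Y = 9 + 1 = 10)
(b(0) + Y)*A = (0² + 10)*7 = (0 + 10)*7 = 10*7 = 70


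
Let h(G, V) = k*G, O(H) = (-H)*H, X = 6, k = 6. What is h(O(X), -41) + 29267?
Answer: 29051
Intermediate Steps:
O(H) = -H²
h(G, V) = 6*G
h(O(X), -41) + 29267 = 6*(-1*6²) + 29267 = 6*(-1*36) + 29267 = 6*(-36) + 29267 = -216 + 29267 = 29051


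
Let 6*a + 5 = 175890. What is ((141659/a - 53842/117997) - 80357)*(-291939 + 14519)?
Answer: 8411528285959453668/377343679 ≈ 2.2291e+10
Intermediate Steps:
a = 175885/6 (a = -⅚ + (⅙)*175890 = -⅚ + 29315 = 175885/6 ≈ 29314.)
((141659/a - 53842/117997) - 80357)*(-291939 + 14519) = ((141659/(175885/6) - 53842/117997) - 80357)*(-291939 + 14519) = ((141659*(6/175885) - 53842*1/117997) - 80357)*(-277420) = ((849954/175885 - 53842/117997) - 80357)*(-277420) = (90822021968/20753902345 - 80357)*(-277420) = -1667630508715197/20753902345*(-277420) = 8411528285959453668/377343679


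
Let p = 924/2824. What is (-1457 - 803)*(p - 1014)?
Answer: 808687890/353 ≈ 2.2909e+6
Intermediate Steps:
p = 231/706 (p = 924*(1/2824) = 231/706 ≈ 0.32720)
(-1457 - 803)*(p - 1014) = (-1457 - 803)*(231/706 - 1014) = -2260*(-715653/706) = 808687890/353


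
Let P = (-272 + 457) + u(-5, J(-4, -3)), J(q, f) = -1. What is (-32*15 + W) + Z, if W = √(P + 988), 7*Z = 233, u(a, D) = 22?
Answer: -3127/7 + √1195 ≈ -412.15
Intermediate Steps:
P = 207 (P = (-272 + 457) + 22 = 185 + 22 = 207)
Z = 233/7 (Z = (⅐)*233 = 233/7 ≈ 33.286)
W = √1195 (W = √(207 + 988) = √1195 ≈ 34.569)
(-32*15 + W) + Z = (-32*15 + √1195) + 233/7 = (-480 + √1195) + 233/7 = -3127/7 + √1195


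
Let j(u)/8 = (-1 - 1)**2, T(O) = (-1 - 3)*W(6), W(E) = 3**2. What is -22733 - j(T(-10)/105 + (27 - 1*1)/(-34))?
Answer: -22765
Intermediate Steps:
W(E) = 9
T(O) = -36 (T(O) = (-1 - 3)*9 = -4*9 = -36)
j(u) = 32 (j(u) = 8*(-1 - 1)**2 = 8*(-2)**2 = 8*4 = 32)
-22733 - j(T(-10)/105 + (27 - 1*1)/(-34)) = -22733 - 1*32 = -22733 - 32 = -22765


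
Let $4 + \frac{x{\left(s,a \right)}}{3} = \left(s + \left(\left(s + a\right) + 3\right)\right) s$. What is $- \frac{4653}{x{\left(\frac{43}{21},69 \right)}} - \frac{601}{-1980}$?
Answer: $- \frac{131406523}{13256100} \approx -9.9129$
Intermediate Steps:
$x{\left(s,a \right)} = -12 + 3 s \left(3 + a + 2 s\right)$ ($x{\left(s,a \right)} = -12 + 3 \left(s + \left(\left(s + a\right) + 3\right)\right) s = -12 + 3 \left(s + \left(\left(a + s\right) + 3\right)\right) s = -12 + 3 \left(s + \left(3 + a + s\right)\right) s = -12 + 3 \left(3 + a + 2 s\right) s = -12 + 3 s \left(3 + a + 2 s\right)$)
$- \frac{4653}{x{\left(\frac{43}{21},69 \right)}} - \frac{601}{-1980} = - \frac{4653}{-12 + 6 \left(\frac{43}{21}\right)^{2} + 9 \cdot \frac{43}{21} + 3 \cdot 69 \cdot \frac{43}{21}} - \frac{601}{-1980} = - \frac{4653}{-12 + 6 \left(43 \cdot \frac{1}{21}\right)^{2} + 9 \cdot 43 \cdot \frac{1}{21} + 3 \cdot 69 \cdot 43 \cdot \frac{1}{21}} - - \frac{601}{1980} = - \frac{4653}{-12 + 6 \left(\frac{43}{21}\right)^{2} + 9 \cdot \frac{43}{21} + 3 \cdot 69 \cdot \frac{43}{21}} + \frac{601}{1980} = - \frac{4653}{-12 + 6 \cdot \frac{1849}{441} + \frac{129}{7} + \frac{2967}{7}} + \frac{601}{1980} = - \frac{4653}{-12 + \frac{3698}{147} + \frac{129}{7} + \frac{2967}{7}} + \frac{601}{1980} = - \frac{4653}{\frac{66950}{147}} + \frac{601}{1980} = \left(-4653\right) \frac{147}{66950} + \frac{601}{1980} = - \frac{683991}{66950} + \frac{601}{1980} = - \frac{131406523}{13256100}$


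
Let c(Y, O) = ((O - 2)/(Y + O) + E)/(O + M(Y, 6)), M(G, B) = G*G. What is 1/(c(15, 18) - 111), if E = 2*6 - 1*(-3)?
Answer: -8019/889598 ≈ -0.0090142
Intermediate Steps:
M(G, B) = G²
E = 15 (E = 12 + 3 = 15)
c(Y, O) = (15 + (-2 + O)/(O + Y))/(O + Y²) (c(Y, O) = ((O - 2)/(Y + O) + 15)/(O + Y²) = ((-2 + O)/(O + Y) + 15)/(O + Y²) = (15 + (-2 + O)/(O + Y))/(O + Y²))
1/(c(15, 18) - 111) = 1/((-2 + 15*15 + 16*18)/(18² + 15³ + 18*15 + 18*15²) - 111) = 1/((-2 + 225 + 288)/(324 + 3375 + 270 + 18*225) - 111) = 1/(511/(324 + 3375 + 270 + 4050) - 111) = 1/(511/8019 - 111) = 1/(-889598/8019) = -8019/889598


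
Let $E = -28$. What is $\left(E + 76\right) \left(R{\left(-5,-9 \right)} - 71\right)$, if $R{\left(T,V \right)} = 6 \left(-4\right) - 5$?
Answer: $-4800$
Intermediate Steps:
$R{\left(T,V \right)} = -29$ ($R{\left(T,V \right)} = -24 - 5 = -29$)
$\left(E + 76\right) \left(R{\left(-5,-9 \right)} - 71\right) = \left(-28 + 76\right) \left(-29 - 71\right) = 48 \left(-100\right) = -4800$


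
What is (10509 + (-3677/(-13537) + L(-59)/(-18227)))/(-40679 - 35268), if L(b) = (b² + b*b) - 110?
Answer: -2592953354746/18739079162353 ≈ -0.13837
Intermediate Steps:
L(b) = -110 + 2*b² (L(b) = (b² + b²) - 110 = 2*b² - 110 = -110 + 2*b²)
(10509 + (-3677/(-13537) + L(-59)/(-18227)))/(-40679 - 35268) = (10509 + (-3677/(-13537) + (-110 + 2*(-59)²)/(-18227)))/(-40679 - 35268) = (10509 + (-3677*(-1/13537) + (-110 + 2*3481)*(-1/18227)))/(-75947) = (10509 + (3677/13537 + (-110 + 6962)*(-1/18227)))*(-1/75947) = (10509 + (3677/13537 + 6852*(-1/18227)))*(-1/75947) = (10509 + (3677/13537 - 6852/18227))*(-1/75947) = (10509 - 25734845/246738899)*(-1/75947) = (2592953354746/246738899)*(-1/75947) = -2592953354746/18739079162353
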